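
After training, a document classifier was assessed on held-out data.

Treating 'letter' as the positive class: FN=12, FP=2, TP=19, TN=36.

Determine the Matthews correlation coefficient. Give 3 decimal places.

0.606

MCC = (TP·TN − FP·FN) / √((TP+FP)(TP+FN)(TN+FP)(TN+FN))
Numerator = 19·36 − 2·12 = 660
Denominator = √(21·31·38·48) = √1187424 = 1089.6899
MCC = 660 / 1089.6899 = 0.606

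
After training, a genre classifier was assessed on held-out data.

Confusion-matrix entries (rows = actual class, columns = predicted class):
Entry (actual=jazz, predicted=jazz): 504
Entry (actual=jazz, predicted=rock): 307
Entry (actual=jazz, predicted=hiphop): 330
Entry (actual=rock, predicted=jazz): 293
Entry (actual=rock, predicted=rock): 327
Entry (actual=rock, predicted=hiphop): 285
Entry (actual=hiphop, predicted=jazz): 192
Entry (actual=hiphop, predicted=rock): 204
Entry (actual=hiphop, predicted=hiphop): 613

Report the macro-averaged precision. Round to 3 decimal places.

0.466

Per-class precision (TP/(TP+FP)):
  jazz: TP=504, FP=293+192=485 → 504/989 = 0.5096
  rock: TP=327, FP=307+204=511 → 327/838 = 0.3902
  hiphop: TP=613, FP=330+285=615 → 613/1228 = 0.4992
Macro-precision = mean = (0.5096 + 0.3902 + 0.4992) / 3 = 0.466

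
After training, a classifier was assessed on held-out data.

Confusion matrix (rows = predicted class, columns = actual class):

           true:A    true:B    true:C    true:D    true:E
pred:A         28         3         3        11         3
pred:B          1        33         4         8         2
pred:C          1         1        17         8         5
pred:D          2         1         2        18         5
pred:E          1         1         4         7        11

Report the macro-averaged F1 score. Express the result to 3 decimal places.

Per-class F1 score (2·TP/(2·TP+FP+FN)):
  A: TP=28, FP=3+3+11+3=20, FN=1+1+2+1=5 → 56/81 = 0.6914
  B: TP=33, FP=1+4+8+2=15, FN=3+1+1+1=6 → 66/87 = 0.7586
  C: TP=17, FP=1+1+8+5=15, FN=3+4+2+4=13 → 34/62 = 0.5484
  D: TP=18, FP=2+1+2+5=10, FN=11+8+8+7=34 → 36/80 = 0.4500
  E: TP=11, FP=1+1+4+7=13, FN=3+2+5+5=15 → 22/50 = 0.4400
Macro-F1 score = mean = (0.6914 + 0.7586 + 0.5484 + 0.4500 + 0.4400) / 5 = 0.578

0.578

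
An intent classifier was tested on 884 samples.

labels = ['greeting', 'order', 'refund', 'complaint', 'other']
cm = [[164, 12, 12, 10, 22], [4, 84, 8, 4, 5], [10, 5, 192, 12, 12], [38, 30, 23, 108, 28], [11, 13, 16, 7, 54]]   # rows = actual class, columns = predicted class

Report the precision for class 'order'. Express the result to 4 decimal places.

0.5833

Treat 'order' as positive and all other classes as negative.
precision = TP/(TP+FP).
order: TP=84, FP=12+5+30+13=60 → 84/144 = 0.58333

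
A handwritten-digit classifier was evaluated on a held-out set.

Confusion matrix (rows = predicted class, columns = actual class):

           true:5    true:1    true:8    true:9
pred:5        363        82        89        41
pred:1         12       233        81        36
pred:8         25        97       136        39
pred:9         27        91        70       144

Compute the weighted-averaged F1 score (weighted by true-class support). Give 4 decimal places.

0.5484

Per-class F1 score (2·TP/(2·TP+FP+FN)):
  5: TP=363, FP=82+89+41=212, FN=12+25+27=64 → 726/1002 = 0.72455
  1: TP=233, FP=12+81+36=129, FN=82+97+91=270 → 466/865 = 0.53873
  8: TP=136, FP=25+97+39=161, FN=89+81+70=240 → 272/673 = 0.40416
  9: TP=144, FP=27+91+70=188, FN=41+36+39=116 → 288/592 = 0.48649
Weighted-F1 score = Σ (supportᵢ/N)·F1 scoreᵢ with N=1566: (427/1566)·0.72455 + (503/1566)·0.53873 + (376/1566)·0.40416 + (260/1566)·0.48649 = 0.5484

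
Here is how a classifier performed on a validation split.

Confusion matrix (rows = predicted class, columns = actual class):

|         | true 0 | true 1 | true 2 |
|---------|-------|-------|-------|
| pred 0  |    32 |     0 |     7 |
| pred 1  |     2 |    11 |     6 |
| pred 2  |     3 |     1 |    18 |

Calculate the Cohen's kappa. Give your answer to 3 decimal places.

0.624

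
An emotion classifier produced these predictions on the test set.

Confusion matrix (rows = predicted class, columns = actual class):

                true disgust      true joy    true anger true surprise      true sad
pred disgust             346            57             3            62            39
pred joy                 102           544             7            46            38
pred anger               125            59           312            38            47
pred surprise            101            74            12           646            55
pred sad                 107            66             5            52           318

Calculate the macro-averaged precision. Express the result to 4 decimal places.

Per-class precision (TP/(TP+FP)):
  disgust: TP=346, FP=57+3+62+39=161 → 346/507 = 0.68245
  joy: TP=544, FP=102+7+46+38=193 → 544/737 = 0.73813
  anger: TP=312, FP=125+59+38+47=269 → 312/581 = 0.53701
  surprise: TP=646, FP=101+74+12+55=242 → 646/888 = 0.72748
  sad: TP=318, FP=107+66+5+52=230 → 318/548 = 0.58029
Macro-precision = mean = (0.68245 + 0.73813 + 0.53701 + 0.72748 + 0.58029) / 5 = 0.6531

0.6531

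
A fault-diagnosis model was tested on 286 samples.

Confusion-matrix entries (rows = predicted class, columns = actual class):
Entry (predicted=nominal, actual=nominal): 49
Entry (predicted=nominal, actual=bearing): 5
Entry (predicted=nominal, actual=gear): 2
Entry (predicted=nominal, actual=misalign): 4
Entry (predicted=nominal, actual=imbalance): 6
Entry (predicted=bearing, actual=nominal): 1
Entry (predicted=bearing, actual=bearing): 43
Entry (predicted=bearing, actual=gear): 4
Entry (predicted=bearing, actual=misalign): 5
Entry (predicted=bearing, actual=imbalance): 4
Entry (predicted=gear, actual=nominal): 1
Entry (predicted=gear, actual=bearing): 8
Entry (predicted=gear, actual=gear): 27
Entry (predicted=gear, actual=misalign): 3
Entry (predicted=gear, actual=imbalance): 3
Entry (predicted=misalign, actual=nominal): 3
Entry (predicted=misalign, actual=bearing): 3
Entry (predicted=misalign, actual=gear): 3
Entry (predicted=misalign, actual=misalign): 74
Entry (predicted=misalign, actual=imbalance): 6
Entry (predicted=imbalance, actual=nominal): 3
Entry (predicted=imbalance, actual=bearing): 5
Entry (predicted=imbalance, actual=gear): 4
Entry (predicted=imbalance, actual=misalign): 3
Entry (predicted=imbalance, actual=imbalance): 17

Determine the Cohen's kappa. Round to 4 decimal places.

0.6584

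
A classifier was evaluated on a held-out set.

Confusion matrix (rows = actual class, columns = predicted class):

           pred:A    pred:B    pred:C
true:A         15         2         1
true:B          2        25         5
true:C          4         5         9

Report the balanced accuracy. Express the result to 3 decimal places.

0.705

Balanced accuracy = mean of per-class recall.
  A: recall = 15/18 = 0.8333
  B: recall = 25/32 = 0.7813
  C: recall = 9/18 = 0.5000
Mean = (0.8333 + 0.7813 + 0.5000) / 3 = 0.705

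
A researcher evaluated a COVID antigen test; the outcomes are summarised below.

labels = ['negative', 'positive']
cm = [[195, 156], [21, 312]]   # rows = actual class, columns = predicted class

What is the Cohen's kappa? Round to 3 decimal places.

Observed agreement pₒ = trace/N = 507/684 = 0.7412
Expected agreement pₑ = Σ (rowᵢ·colᵢ)/N² = (351·216 + 333·468)/684² = 0.4952
κ = (pₒ − pₑ)/(1 − pₑ) = (0.7412 − 0.4952)/(1 − 0.4952) = 0.487

0.487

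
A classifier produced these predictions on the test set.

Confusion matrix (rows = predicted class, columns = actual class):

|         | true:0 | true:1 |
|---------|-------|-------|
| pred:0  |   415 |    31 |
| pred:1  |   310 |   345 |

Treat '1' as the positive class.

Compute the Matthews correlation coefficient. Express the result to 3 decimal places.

0.473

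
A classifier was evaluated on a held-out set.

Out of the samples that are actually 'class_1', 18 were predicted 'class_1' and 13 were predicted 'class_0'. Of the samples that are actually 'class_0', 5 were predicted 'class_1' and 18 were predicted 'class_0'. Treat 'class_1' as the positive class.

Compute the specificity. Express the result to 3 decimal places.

0.783

Specificity = TN/(TN+FP) = 18/(18+5) = 0.783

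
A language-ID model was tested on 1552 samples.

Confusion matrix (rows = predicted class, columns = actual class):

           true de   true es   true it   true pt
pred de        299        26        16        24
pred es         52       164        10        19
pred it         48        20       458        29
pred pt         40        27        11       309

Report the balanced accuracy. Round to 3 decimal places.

0.777

Balanced accuracy = mean of per-class recall.
  de: recall = 299/439 = 0.6811
  es: recall = 164/237 = 0.6920
  it: recall = 458/495 = 0.9253
  pt: recall = 309/381 = 0.8110
Mean = (0.6811 + 0.6920 + 0.9253 + 0.8110) / 4 = 0.777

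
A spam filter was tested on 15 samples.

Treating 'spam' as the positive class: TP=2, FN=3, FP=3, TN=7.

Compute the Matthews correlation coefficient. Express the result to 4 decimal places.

MCC = (TP·TN − FP·FN) / √((TP+FP)(TP+FN)(TN+FP)(TN+FN))
Numerator = 2·7 − 3·3 = 5
Denominator = √(5·5·10·10) = √2500 = 50.0000
MCC = 5 / 50.0000 = 0.1000

0.1000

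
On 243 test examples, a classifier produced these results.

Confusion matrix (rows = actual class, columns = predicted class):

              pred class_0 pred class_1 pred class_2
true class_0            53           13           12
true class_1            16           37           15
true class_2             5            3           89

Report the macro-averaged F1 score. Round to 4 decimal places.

0.7149

Per-class F1 score (2·TP/(2·TP+FP+FN)):
  class_0: TP=53, FP=16+5=21, FN=13+12=25 → 106/152 = 0.69737
  class_1: TP=37, FP=13+3=16, FN=16+15=31 → 74/121 = 0.61157
  class_2: TP=89, FP=12+15=27, FN=5+3=8 → 178/213 = 0.83568
Macro-F1 score = mean = (0.69737 + 0.61157 + 0.83568) / 3 = 0.7149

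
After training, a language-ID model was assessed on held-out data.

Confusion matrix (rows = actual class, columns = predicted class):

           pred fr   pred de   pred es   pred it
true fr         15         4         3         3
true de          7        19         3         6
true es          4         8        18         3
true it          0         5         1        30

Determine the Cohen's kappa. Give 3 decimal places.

Observed agreement pₒ = trace/N = 82/129 = 0.6357
Expected agreement pₑ = Σ (rowᵢ·colᵢ)/N² = (25·26 + 35·36 + 33·25 + 36·42)/129² = 0.2552
κ = (pₒ − pₑ)/(1 − pₑ) = (0.6357 − 0.2552)/(1 − 0.2552) = 0.511

0.511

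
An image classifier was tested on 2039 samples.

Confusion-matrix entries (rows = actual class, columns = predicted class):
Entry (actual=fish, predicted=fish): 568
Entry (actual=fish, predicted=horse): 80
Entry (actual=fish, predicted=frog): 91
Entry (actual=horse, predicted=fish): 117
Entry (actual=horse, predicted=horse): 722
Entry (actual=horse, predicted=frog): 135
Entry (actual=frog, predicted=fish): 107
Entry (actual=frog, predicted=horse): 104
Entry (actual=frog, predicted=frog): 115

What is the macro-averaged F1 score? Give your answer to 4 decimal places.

0.6183

Per-class F1 score (2·TP/(2·TP+FP+FN)):
  fish: TP=568, FP=117+107=224, FN=80+91=171 → 1136/1531 = 0.74200
  horse: TP=722, FP=80+104=184, FN=117+135=252 → 1444/1880 = 0.76809
  frog: TP=115, FP=91+135=226, FN=107+104=211 → 230/667 = 0.34483
Macro-F1 score = mean = (0.74200 + 0.76809 + 0.34483) / 3 = 0.6183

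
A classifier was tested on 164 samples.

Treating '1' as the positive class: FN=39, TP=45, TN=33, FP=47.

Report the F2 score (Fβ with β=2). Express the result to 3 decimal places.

Fβ = (1+β²)·TP / ((1+β²)·TP + β²·FN + FP), with β²=4
= 5·45 / (5·45 + 4·39 + 47) = 0.526

0.526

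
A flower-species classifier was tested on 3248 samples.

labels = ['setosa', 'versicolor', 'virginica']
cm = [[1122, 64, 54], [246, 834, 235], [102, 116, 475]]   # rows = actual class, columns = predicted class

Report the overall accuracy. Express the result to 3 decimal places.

0.748

Accuracy = trace / total = (1122+834+475=2431) / 3248 = 2431/3248 = 0.748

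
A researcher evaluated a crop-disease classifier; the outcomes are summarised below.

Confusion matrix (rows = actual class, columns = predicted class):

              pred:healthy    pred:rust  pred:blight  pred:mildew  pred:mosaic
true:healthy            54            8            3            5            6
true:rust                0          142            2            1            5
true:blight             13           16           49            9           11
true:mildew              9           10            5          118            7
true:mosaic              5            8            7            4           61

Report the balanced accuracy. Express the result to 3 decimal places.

0.733

Balanced accuracy = mean of per-class recall.
  healthy: recall = 54/76 = 0.7105
  rust: recall = 142/150 = 0.9467
  blight: recall = 49/98 = 0.5000
  mildew: recall = 118/149 = 0.7919
  mosaic: recall = 61/85 = 0.7176
Mean = (0.7105 + 0.9467 + 0.5000 + 0.7919 + 0.7176) / 5 = 0.733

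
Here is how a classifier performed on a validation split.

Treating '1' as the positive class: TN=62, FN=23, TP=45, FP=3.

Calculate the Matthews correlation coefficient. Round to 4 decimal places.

0.6407

MCC = (TP·TN − FP·FN) / √((TP+FP)(TP+FN)(TN+FP)(TN+FN))
Numerator = 45·62 − 3·23 = 2721
Denominator = √(48·68·65·85) = √18033600 = 4246.5986
MCC = 2721 / 4246.5986 = 0.6407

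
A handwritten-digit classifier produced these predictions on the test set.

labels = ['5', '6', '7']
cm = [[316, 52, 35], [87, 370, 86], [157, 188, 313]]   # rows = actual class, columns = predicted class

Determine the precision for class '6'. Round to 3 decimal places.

Take TP from the diagonal, FP from the rest of the '6' prediction marginal, FN from the rest of the '6' actual marginal.
precision = TP/(TP+FP).
6: TP=370, FP=52+188=240 → 370/610 = 0.6066

0.607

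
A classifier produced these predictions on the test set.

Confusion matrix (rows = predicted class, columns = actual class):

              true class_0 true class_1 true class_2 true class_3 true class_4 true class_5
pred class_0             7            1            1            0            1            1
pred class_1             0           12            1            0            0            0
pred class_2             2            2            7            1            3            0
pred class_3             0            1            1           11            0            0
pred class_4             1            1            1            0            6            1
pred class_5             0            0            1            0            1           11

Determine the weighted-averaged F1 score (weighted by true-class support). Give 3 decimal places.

0.724

Per-class F1 score (2·TP/(2·TP+FP+FN)):
  class_0: TP=7, FP=1+1+0+1+1=4, FN=0+2+0+1+0=3 → 14/21 = 0.6667
  class_1: TP=12, FP=0+1+0+0+0=1, FN=1+2+1+1+0=5 → 24/30 = 0.8000
  class_2: TP=7, FP=2+2+1+3+0=8, FN=1+1+1+1+1=5 → 14/27 = 0.5185
  class_3: TP=11, FP=0+1+1+0+0=2, FN=0+0+1+0+0=1 → 22/25 = 0.8800
  class_4: TP=6, FP=1+1+1+0+1=4, FN=1+0+3+0+1=5 → 12/21 = 0.5714
  class_5: TP=11, FP=0+0+1+0+1=2, FN=1+0+0+0+1=2 → 22/26 = 0.8462
Weighted-F1 score = Σ (supportᵢ/N)·F1 scoreᵢ with N=75: (10/75)·0.6667 + (17/75)·0.8000 + (12/75)·0.5185 + (12/75)·0.8800 + (11/75)·0.5714 + (13/75)·0.8462 = 0.724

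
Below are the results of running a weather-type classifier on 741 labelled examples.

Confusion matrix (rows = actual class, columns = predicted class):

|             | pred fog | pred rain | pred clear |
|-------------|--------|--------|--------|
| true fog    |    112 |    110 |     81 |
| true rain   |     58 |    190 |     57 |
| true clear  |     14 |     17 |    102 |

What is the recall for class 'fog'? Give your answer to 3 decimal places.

0.370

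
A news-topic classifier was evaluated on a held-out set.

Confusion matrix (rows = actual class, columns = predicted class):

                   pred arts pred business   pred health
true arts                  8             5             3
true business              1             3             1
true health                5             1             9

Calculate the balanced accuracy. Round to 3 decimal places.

Balanced accuracy = mean of per-class recall.
  arts: recall = 8/16 = 0.5000
  business: recall = 3/5 = 0.6000
  health: recall = 9/15 = 0.6000
Mean = (0.5000 + 0.6000 + 0.6000) / 3 = 0.567

0.567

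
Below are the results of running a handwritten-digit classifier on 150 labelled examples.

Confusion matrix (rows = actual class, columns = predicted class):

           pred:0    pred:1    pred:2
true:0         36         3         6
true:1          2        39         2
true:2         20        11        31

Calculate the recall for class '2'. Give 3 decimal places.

recall = TP/(TP+FN).
2: TP=31, FN=20+11=31 → 31/62 = 0.5000

0.500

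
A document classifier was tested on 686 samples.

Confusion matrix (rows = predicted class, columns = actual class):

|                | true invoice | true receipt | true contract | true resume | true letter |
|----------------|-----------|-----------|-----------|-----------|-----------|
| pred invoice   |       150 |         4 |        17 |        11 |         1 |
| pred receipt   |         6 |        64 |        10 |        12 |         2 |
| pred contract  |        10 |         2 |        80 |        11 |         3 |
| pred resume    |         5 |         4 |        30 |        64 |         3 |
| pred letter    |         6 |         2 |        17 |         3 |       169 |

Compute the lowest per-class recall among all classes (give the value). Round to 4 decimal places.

0.5195

Per-class recall (TP/(TP+FN)):
  invoice: TP=150, FN=6+10+5+6=27 → 150/177 = 0.84746
  receipt: TP=64, FN=4+2+4+2=12 → 64/76 = 0.84211
  contract: TP=80, FN=17+10+30+17=74 → 80/154 = 0.51948
  resume: TP=64, FN=11+12+11+3=37 → 64/101 = 0.63366
  letter: TP=169, FN=1+2+3+3=9 → 169/178 = 0.94944
Lowest is class 'contract' with recall = 0.5195.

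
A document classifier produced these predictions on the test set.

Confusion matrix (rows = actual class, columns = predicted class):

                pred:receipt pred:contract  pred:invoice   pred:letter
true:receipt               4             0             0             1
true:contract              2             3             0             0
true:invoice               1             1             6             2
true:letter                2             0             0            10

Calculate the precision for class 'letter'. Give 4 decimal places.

0.7692

Take TP from the diagonal, FP from the rest of the 'letter' prediction marginal, FN from the rest of the 'letter' actual marginal.
precision = TP/(TP+FP).
letter: TP=10, FP=1+0+2=3 → 10/13 = 0.76923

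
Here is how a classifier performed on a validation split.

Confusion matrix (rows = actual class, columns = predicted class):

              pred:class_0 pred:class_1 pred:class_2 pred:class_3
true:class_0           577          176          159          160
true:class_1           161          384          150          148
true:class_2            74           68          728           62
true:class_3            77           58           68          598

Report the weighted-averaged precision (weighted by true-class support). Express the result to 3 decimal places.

0.624

Per-class precision (TP/(TP+FP)):
  class_0: TP=577, FP=161+74+77=312 → 577/889 = 0.6490
  class_1: TP=384, FP=176+68+58=302 → 384/686 = 0.5598
  class_2: TP=728, FP=159+150+68=377 → 728/1105 = 0.6588
  class_3: TP=598, FP=160+148+62=370 → 598/968 = 0.6178
Weighted-precision = Σ (supportᵢ/N)·precisionᵢ with N=3648: (1072/3648)·0.6490 + (843/3648)·0.5598 + (932/3648)·0.6588 + (801/3648)·0.6178 = 0.624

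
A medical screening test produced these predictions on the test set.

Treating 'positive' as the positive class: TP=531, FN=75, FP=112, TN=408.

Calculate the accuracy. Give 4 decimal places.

Accuracy = (TP+TN)/N = (531+408)/1126 = 0.8339

0.8339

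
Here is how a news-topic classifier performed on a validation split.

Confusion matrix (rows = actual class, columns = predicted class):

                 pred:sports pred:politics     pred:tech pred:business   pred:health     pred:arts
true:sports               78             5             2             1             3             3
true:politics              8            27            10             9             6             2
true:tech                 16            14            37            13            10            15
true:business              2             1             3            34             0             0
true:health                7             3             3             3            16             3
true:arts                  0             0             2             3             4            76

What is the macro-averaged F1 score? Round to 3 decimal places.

0.604

Per-class F1 score (2·TP/(2·TP+FP+FN)):
  sports: TP=78, FP=8+16+2+7+0=33, FN=5+2+1+3+3=14 → 156/203 = 0.7685
  politics: TP=27, FP=5+14+1+3+0=23, FN=8+10+9+6+2=35 → 54/112 = 0.4821
  tech: TP=37, FP=2+10+3+3+2=20, FN=16+14+13+10+15=68 → 74/162 = 0.4568
  business: TP=34, FP=1+9+13+3+3=29, FN=2+1+3+0+0=6 → 68/103 = 0.6602
  health: TP=16, FP=3+6+10+0+4=23, FN=7+3+3+3+3=19 → 32/74 = 0.4324
  arts: TP=76, FP=3+2+15+0+3=23, FN=0+0+2+3+4=9 → 152/184 = 0.8261
Macro-F1 score = mean = (0.7685 + 0.4821 + 0.4568 + 0.6602 + 0.4324 + 0.8261) / 6 = 0.604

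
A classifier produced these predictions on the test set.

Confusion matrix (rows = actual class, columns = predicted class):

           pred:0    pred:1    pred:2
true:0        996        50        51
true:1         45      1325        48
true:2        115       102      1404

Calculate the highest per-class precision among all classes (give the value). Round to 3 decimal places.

Per-class precision (TP/(TP+FP)):
  0: TP=996, FP=45+115=160 → 996/1156 = 0.8616
  1: TP=1325, FP=50+102=152 → 1325/1477 = 0.8971
  2: TP=1404, FP=51+48=99 → 1404/1503 = 0.9341
Highest is class '2' with precision = 0.934.

0.934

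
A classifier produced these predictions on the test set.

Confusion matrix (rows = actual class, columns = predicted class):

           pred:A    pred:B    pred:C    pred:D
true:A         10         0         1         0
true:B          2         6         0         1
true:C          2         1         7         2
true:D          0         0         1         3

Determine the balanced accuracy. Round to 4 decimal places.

0.7273

Balanced accuracy = mean of per-class recall.
  A: recall = 10/11 = 0.90909
  B: recall = 6/9 = 0.66667
  C: recall = 7/12 = 0.58333
  D: recall = 3/4 = 0.75000
Mean = (0.90909 + 0.66667 + 0.58333 + 0.75000) / 4 = 0.7273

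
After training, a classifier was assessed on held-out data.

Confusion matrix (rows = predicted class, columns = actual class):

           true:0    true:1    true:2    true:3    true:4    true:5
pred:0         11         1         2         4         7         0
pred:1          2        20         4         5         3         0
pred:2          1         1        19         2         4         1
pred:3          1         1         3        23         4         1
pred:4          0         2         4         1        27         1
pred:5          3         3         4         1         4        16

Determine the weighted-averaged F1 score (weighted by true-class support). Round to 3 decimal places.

0.625

Per-class F1 score (2·TP/(2·TP+FP+FN)):
  0: TP=11, FP=1+2+4+7+0=14, FN=2+1+1+0+3=7 → 22/43 = 0.5116
  1: TP=20, FP=2+4+5+3+0=14, FN=1+1+1+2+3=8 → 40/62 = 0.6452
  2: TP=19, FP=1+1+2+4+1=9, FN=2+4+3+4+4=17 → 38/64 = 0.5938
  3: TP=23, FP=1+1+3+4+1=10, FN=4+5+2+1+1=13 → 46/69 = 0.6667
  4: TP=27, FP=0+2+4+1+1=8, FN=7+3+4+4+4=22 → 54/84 = 0.6429
  5: TP=16, FP=3+3+4+1+4=15, FN=0+0+1+1+1=3 → 32/50 = 0.6400
Weighted-F1 score = Σ (supportᵢ/N)·F1 scoreᵢ with N=186: (18/186)·0.5116 + (28/186)·0.6452 + (36/186)·0.5938 + (36/186)·0.6667 + (49/186)·0.6429 + (19/186)·0.6400 = 0.625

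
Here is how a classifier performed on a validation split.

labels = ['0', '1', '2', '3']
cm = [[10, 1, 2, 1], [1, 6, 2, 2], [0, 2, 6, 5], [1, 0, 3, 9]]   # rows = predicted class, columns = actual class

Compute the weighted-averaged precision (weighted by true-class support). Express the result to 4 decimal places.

0.6127

Per-class precision (TP/(TP+FP)):
  0: TP=10, FP=1+2+1=4 → 10/14 = 0.71429
  1: TP=6, FP=1+2+2=5 → 6/11 = 0.54545
  2: TP=6, FP=0+2+5=7 → 6/13 = 0.46154
  3: TP=9, FP=1+0+3=4 → 9/13 = 0.69231
Weighted-precision = Σ (supportᵢ/N)·precisionᵢ with N=51: (12/51)·0.71429 + (9/51)·0.54545 + (13/51)·0.46154 + (17/51)·0.69231 = 0.6127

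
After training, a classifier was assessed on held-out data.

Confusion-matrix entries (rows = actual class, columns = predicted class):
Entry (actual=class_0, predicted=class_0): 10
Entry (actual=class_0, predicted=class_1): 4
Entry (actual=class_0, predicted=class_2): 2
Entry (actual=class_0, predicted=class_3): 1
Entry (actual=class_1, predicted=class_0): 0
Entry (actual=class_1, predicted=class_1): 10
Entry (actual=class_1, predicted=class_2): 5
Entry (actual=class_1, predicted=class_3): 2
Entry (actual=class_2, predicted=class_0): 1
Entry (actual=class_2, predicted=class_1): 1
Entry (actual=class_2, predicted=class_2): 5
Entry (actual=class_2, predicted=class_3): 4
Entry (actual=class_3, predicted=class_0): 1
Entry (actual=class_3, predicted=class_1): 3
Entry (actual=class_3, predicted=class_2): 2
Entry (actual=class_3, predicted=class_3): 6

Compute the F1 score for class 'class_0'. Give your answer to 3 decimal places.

0.690

F1 score = 2·TP/(2·TP+FP+FN).
class_0: TP=10, FP=0+1+1=2, FN=4+2+1=7 → 20/29 = 0.6897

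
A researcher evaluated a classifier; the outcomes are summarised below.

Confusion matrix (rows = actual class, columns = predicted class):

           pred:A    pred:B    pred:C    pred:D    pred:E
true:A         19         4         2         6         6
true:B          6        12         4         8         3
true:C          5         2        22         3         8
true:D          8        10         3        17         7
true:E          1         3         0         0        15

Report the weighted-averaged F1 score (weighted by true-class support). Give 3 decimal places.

Per-class F1 score (2·TP/(2·TP+FP+FN)):
  A: TP=19, FP=6+5+8+1=20, FN=4+2+6+6=18 → 38/76 = 0.5000
  B: TP=12, FP=4+2+10+3=19, FN=6+4+8+3=21 → 24/64 = 0.3750
  C: TP=22, FP=2+4+3+0=9, FN=5+2+3+8=18 → 44/71 = 0.6197
  D: TP=17, FP=6+8+3+0=17, FN=8+10+3+7=28 → 34/79 = 0.4304
  E: TP=15, FP=6+3+8+7=24, FN=1+3+0+0=4 → 30/58 = 0.5172
Weighted-F1 score = Σ (supportᵢ/N)·F1 scoreᵢ with N=174: (37/174)·0.5000 + (33/174)·0.3750 + (40/174)·0.6197 + (45/174)·0.4304 + (19/174)·0.5172 = 0.488

0.488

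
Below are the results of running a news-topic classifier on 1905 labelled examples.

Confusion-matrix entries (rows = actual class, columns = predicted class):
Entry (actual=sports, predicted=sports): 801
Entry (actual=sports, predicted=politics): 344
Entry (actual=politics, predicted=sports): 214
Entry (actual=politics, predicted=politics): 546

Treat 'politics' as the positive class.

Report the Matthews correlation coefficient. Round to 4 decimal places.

MCC = (TP·TN − FP·FN) / √((TP+FP)(TP+FN)(TN+FP)(TN+FN))
Numerator = 546·801 − 344·214 = 363730
Denominator = √(890·760·1145·1015) = √786095170000 = 886620.0821
MCC = 363730 / 886620.0821 = 0.4102

0.4102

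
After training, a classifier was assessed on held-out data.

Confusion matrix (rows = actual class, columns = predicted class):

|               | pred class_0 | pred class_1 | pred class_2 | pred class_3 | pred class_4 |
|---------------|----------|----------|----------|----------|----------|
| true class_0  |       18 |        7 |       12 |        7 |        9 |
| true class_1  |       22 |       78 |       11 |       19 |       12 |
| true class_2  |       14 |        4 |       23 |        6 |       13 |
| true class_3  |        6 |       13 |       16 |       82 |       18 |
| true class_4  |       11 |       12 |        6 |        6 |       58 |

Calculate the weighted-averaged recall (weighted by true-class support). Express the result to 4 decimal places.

Per-class recall (TP/(TP+FN)):
  class_0: TP=18, FN=7+12+7+9=35 → 18/53 = 0.33962
  class_1: TP=78, FN=22+11+19+12=64 → 78/142 = 0.54930
  class_2: TP=23, FN=14+4+6+13=37 → 23/60 = 0.38333
  class_3: TP=82, FN=6+13+16+18=53 → 82/135 = 0.60741
  class_4: TP=58, FN=11+12+6+6=35 → 58/93 = 0.62366
Weighted-recall = Σ (supportᵢ/N)·recallᵢ with N=483: (53/483)·0.33962 + (142/483)·0.54930 + (60/483)·0.38333 + (135/483)·0.60741 + (93/483)·0.62366 = 0.5362

0.5362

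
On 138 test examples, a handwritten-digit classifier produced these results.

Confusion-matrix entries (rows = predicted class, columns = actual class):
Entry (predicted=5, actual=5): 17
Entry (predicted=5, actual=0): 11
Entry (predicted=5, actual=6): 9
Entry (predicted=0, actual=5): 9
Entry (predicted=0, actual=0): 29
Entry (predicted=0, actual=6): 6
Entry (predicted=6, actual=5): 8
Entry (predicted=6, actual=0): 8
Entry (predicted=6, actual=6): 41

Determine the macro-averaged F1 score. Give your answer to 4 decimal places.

0.6117

Per-class F1 score (2·TP/(2·TP+FP+FN)):
  5: TP=17, FP=11+9=20, FN=9+8=17 → 34/71 = 0.47887
  0: TP=29, FP=9+6=15, FN=11+8=19 → 58/92 = 0.63043
  6: TP=41, FP=8+8=16, FN=9+6=15 → 82/113 = 0.72566
Macro-F1 score = mean = (0.47887 + 0.63043 + 0.72566) / 3 = 0.6117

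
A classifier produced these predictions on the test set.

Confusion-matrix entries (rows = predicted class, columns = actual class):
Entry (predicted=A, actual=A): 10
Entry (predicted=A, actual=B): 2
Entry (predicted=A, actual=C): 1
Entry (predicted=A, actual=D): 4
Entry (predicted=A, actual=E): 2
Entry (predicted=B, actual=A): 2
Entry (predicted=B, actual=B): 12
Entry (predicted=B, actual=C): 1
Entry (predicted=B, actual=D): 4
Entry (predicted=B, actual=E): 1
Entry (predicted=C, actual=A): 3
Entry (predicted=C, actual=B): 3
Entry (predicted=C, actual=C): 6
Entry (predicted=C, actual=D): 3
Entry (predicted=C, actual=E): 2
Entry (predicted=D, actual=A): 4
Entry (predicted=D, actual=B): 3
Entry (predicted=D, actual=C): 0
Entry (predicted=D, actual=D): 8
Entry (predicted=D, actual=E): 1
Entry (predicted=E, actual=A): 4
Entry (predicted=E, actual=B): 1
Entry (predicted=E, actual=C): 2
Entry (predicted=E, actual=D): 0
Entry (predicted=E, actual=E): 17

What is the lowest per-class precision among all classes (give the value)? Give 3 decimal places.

0.353

Per-class precision (TP/(TP+FP)):
  A: TP=10, FP=2+1+4+2=9 → 10/19 = 0.5263
  B: TP=12, FP=2+1+4+1=8 → 12/20 = 0.6000
  C: TP=6, FP=3+3+3+2=11 → 6/17 = 0.3529
  D: TP=8, FP=4+3+0+1=8 → 8/16 = 0.5000
  E: TP=17, FP=4+1+2+0=7 → 17/24 = 0.7083
Lowest is class 'C' with precision = 0.353.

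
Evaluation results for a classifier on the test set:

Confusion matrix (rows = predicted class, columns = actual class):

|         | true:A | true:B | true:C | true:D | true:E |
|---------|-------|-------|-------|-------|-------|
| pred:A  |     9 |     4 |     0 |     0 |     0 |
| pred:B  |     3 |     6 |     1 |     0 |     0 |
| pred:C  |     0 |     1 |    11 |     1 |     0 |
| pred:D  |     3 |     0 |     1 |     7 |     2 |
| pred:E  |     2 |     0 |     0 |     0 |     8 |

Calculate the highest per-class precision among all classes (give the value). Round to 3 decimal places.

0.846

Per-class precision (TP/(TP+FP)):
  A: TP=9, FP=4+0+0+0=4 → 9/13 = 0.6923
  B: TP=6, FP=3+1+0+0=4 → 6/10 = 0.6000
  C: TP=11, FP=0+1+1+0=2 → 11/13 = 0.8462
  D: TP=7, FP=3+0+1+2=6 → 7/13 = 0.5385
  E: TP=8, FP=2+0+0+0=2 → 8/10 = 0.8000
Highest is class 'C' with precision = 0.846.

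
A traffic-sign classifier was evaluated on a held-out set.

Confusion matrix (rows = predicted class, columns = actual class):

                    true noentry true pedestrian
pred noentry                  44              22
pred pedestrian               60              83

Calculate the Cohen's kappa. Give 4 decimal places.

0.2139

Observed agreement pₒ = trace/N = 127/209 = 0.60766
Expected agreement pₑ = Σ (rowᵢ·colᵢ)/N² = (104·66 + 105·143)/209² = 0.50088
κ = (pₒ − pₑ)/(1 − pₑ) = (0.60766 − 0.50088)/(1 − 0.50088) = 0.2139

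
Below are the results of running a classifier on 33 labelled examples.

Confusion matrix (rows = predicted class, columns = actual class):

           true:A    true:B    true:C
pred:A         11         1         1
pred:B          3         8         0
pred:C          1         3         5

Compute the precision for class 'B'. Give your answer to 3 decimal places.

0.727

Treat 'B' as positive and all other classes as negative.
precision = TP/(TP+FP).
B: TP=8, FP=3+0=3 → 8/11 = 0.7273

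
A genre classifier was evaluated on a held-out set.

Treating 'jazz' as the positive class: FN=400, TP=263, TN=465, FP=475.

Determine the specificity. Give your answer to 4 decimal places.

0.4947

Specificity = TN/(TN+FP) = 465/(465+475) = 0.4947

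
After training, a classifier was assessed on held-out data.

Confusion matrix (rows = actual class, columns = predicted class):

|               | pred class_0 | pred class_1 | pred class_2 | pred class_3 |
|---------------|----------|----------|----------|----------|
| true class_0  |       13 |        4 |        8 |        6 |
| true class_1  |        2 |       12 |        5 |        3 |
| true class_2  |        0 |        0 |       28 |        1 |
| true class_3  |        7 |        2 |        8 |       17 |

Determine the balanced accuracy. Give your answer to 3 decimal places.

0.608

Balanced accuracy = mean of per-class recall.
  class_0: recall = 13/31 = 0.4194
  class_1: recall = 12/22 = 0.5455
  class_2: recall = 28/29 = 0.9655
  class_3: recall = 17/34 = 0.5000
Mean = (0.4194 + 0.5455 + 0.9655 + 0.5000) / 4 = 0.608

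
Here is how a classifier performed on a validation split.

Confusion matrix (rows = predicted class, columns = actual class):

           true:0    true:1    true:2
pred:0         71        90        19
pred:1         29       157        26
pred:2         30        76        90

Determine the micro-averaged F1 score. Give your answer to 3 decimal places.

0.541

Micro-averaging pools counts across classes: ΣTP=318, ΣFP=270, ΣFN=270.
Micro-F1 score = 2·TP/(2·TP+FP+FN) on pooled counts = 0.541 (equals overall accuracy in single-label multiclass).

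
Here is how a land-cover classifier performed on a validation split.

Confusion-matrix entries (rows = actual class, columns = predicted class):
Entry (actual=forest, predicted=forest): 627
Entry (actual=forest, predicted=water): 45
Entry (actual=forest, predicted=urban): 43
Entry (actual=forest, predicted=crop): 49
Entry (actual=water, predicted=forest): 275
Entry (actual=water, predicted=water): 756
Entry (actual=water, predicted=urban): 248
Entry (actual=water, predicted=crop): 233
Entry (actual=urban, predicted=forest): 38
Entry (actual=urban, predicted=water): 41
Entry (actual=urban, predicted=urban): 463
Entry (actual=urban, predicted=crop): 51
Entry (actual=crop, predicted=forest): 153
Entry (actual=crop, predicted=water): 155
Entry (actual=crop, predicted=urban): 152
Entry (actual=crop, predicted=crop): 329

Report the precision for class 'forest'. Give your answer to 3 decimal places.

0.574

Take TP from the diagonal, FP from the rest of the 'forest' prediction marginal, FN from the rest of the 'forest' actual marginal.
precision = TP/(TP+FP).
forest: TP=627, FP=275+38+153=466 → 627/1093 = 0.5737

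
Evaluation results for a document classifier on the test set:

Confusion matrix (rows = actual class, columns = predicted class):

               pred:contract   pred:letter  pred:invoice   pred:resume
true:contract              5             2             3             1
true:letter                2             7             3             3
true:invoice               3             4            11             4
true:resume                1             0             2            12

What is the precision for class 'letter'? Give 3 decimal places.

0.538

precision = TP/(TP+FP).
letter: TP=7, FP=2+4+0=6 → 7/13 = 0.5385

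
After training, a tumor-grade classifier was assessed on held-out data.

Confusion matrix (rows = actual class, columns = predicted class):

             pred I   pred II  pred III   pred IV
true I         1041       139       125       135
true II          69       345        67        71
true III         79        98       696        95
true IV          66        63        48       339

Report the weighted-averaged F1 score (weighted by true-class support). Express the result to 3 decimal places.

Per-class F1 score (2·TP/(2·TP+FP+FN)):
  I: TP=1041, FP=69+79+66=214, FN=139+125+135=399 → 2082/2695 = 0.7725
  II: TP=345, FP=139+98+63=300, FN=69+67+71=207 → 690/1197 = 0.5764
  III: TP=696, FP=125+67+48=240, FN=79+98+95=272 → 1392/1904 = 0.7311
  IV: TP=339, FP=135+71+95=301, FN=66+63+48=177 → 678/1156 = 0.5865
Weighted-F1 score = Σ (supportᵢ/N)·F1 scoreᵢ with N=3476: (1440/3476)·0.7725 + (552/3476)·0.5764 + (968/3476)·0.7311 + (516/3476)·0.5865 = 0.702

0.702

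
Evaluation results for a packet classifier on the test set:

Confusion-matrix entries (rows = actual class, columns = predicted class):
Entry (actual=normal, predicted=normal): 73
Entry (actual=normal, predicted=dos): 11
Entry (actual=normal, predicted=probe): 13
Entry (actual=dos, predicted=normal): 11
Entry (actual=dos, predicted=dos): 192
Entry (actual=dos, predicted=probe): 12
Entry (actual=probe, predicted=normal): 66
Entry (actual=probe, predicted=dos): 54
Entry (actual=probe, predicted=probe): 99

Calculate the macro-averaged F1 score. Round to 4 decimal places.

Per-class F1 score (2·TP/(2·TP+FP+FN)):
  normal: TP=73, FP=11+66=77, FN=11+13=24 → 146/247 = 0.59109
  dos: TP=192, FP=11+54=65, FN=11+12=23 → 384/472 = 0.81356
  probe: TP=99, FP=13+12=25, FN=66+54=120 → 198/343 = 0.57726
Macro-F1 score = mean = (0.59109 + 0.81356 + 0.57726) / 3 = 0.6606

0.6606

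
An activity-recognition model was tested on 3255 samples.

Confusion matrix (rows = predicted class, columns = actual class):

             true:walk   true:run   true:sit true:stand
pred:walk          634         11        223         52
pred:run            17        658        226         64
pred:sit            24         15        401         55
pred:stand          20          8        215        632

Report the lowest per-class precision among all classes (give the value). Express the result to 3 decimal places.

Per-class precision (TP/(TP+FP)):
  walk: TP=634, FP=11+223+52=286 → 634/920 = 0.6891
  run: TP=658, FP=17+226+64=307 → 658/965 = 0.6819
  sit: TP=401, FP=24+15+55=94 → 401/495 = 0.8101
  stand: TP=632, FP=20+8+215=243 → 632/875 = 0.7223
Lowest is class 'run' with precision = 0.682.

0.682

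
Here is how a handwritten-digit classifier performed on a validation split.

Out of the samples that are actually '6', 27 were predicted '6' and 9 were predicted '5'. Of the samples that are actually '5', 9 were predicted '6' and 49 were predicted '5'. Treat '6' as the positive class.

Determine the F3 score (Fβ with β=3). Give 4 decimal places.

0.7500

Fβ = (1+β²)·TP / ((1+β²)·TP + β²·FN + FP), with β²=9
= 10·27 / (10·27 + 9·9 + 9) = 0.7500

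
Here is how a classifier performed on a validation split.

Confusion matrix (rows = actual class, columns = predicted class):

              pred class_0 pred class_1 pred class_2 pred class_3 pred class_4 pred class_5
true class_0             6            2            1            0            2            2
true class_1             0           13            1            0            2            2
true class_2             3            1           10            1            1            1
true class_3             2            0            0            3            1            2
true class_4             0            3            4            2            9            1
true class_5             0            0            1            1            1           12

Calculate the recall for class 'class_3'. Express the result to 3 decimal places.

Treat 'class_3' as positive and all other classes as negative.
recall = TP/(TP+FN).
class_3: TP=3, FN=2+0+0+1+2=5 → 3/8 = 0.3750

0.375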